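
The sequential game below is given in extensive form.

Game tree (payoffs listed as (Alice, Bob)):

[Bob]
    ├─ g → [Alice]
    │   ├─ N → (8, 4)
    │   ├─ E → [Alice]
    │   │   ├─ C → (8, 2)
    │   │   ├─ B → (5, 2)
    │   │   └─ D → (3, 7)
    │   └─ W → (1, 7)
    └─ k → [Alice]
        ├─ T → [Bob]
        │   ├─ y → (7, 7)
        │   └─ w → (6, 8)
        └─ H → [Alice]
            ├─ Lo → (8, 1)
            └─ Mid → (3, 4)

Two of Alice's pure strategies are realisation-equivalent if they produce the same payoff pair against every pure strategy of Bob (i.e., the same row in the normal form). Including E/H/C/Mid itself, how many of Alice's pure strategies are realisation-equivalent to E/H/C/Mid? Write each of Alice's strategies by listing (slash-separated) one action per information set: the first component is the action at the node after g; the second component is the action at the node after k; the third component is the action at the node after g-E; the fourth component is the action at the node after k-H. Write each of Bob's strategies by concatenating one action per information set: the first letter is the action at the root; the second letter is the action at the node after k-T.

Row for E/H/C/Mid (columns gy, gw, ky, kw): (8,2) (8,2) (3,4) (3,4).
Every one of Alice's information sets is on the play path for some reply by Bob when Alice follows E/H/C/Mid.
Changing the action at any of them therefore changes at least one column, so only E/H/C/Mid itself gives this row.

1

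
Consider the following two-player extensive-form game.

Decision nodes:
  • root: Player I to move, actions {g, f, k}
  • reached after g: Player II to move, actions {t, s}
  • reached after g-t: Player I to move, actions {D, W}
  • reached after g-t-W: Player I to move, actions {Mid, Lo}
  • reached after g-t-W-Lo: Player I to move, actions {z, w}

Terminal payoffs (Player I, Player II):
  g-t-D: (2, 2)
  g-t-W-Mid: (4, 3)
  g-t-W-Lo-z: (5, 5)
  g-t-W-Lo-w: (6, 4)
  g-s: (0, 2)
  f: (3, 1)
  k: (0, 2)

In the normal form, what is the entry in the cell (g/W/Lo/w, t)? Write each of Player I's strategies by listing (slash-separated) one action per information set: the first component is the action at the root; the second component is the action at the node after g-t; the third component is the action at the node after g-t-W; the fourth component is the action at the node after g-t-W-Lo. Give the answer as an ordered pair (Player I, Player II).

(6, 4)

Trace the play path from the root:
  Player I plays g
  Player II plays t at [g]
  Player I plays W at [g-t]
  Player I plays Lo at [g-t-W]
  Player I plays w at [g-t-W-Lo]
→ terminal payoff (6, 4).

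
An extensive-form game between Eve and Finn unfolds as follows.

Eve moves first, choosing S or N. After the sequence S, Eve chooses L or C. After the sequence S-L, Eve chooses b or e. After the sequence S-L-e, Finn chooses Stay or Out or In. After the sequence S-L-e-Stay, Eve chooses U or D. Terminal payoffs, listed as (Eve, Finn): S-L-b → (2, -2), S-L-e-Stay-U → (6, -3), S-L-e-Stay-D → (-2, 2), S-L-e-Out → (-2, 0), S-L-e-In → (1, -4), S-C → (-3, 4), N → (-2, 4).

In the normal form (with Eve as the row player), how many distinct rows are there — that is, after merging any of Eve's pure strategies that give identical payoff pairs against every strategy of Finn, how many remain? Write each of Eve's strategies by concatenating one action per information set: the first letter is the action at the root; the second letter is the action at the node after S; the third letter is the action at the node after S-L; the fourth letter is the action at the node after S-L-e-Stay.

Eve has 16 pure strategies: SLbU, SLbD, SLeU, SLeD, SCbU, SCbD, SCeU, SCeD, NLbU, NLbD, NLeU, NLeD, NCbU, NCbD, NCeU, NCeD. Columns: Stay, Out, In.
{SLbU, SLbD} → row (2,-2) (2,-2) (2,-2)
{SLeU} → row (6,-3) (-2,0) (1,-4)
{SLeD} → row (-2,2) (-2,0) (1,-4)
{SCbU, SCbD, SCeU, SCeD} → row (-3,4) (-3,4) (-3,4)
{NLbU, NLbD, NLeU, NLeD, NCbU, NCbD, NCeU, NCeD} → row (-2,4) (-2,4) (-2,4)
That's 5 distinct rows out of 16 strategies.

5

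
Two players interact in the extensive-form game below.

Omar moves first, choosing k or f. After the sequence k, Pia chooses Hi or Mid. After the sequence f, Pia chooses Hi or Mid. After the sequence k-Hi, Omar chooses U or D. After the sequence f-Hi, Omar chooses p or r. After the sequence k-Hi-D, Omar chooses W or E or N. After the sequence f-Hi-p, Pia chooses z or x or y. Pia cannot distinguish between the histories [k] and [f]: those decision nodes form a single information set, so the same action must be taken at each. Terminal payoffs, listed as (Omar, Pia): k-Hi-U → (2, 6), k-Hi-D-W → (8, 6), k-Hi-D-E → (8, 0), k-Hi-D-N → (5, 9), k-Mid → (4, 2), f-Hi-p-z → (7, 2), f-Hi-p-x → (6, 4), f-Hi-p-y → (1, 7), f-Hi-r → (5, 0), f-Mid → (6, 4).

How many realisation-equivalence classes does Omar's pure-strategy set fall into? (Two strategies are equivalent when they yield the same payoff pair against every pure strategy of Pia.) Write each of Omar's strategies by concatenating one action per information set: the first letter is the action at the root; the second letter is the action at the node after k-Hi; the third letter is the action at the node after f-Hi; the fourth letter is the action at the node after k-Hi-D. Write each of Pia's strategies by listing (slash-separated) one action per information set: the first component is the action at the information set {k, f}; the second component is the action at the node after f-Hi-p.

Omar has 24 pure strategies: kUpW, kUpE, kUpN, kUrW, kUrE, kUrN, kDpW, kDpE, kDpN, kDrW, kDrE, kDrN, fUpW, fUpE, fUpN, fUrW, fUrE, fUrN, fDpW, fDpE, fDpN, fDrW, fDrE, fDrN. Columns: Hi/z, Hi/x, Hi/y, Mid/z, Mid/x, Mid/y.
{kUpW, kUpE, kUpN, kUrW, kUrE, kUrN} → row (2,6) (2,6) (2,6) (4,2) (4,2) (4,2)
{kDpW, kDrW} → row (8,6) (8,6) (8,6) (4,2) (4,2) (4,2)
{kDpE, kDrE} → row (8,0) (8,0) (8,0) (4,2) (4,2) (4,2)
{kDpN, kDrN} → row (5,9) (5,9) (5,9) (4,2) (4,2) (4,2)
{fUpW, fUpE, fUpN, fDpW, fDpE, fDpN} → row (7,2) (6,4) (1,7) (6,4) (6,4) (6,4)
{fUrW, fUrE, fUrN, fDrW, fDrE, fDrN} → row (5,0) (5,0) (5,0) (6,4) (6,4) (6,4)
That's 6 distinct rows out of 24 strategies.

6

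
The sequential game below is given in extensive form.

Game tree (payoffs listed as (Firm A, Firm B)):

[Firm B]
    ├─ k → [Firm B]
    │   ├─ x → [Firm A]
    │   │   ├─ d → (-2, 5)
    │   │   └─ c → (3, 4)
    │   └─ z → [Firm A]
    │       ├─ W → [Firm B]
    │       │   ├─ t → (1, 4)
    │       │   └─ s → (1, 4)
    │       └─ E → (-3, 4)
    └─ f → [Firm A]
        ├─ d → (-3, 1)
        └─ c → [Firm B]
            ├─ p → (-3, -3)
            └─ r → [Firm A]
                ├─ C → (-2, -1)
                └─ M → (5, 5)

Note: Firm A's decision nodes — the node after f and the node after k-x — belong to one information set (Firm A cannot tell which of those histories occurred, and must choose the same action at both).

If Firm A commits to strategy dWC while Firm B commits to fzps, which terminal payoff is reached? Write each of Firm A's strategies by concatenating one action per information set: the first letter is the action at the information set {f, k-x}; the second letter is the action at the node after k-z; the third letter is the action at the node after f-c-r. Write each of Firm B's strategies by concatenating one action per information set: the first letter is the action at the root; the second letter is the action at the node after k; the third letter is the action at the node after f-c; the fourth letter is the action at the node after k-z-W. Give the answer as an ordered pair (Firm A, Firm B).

Trace the play path from the root:
  Firm B plays f
  Firm A plays d at [f]
→ terminal payoff (-3, 1).
(Firm A's choice at the node after k-z is never reached on this path, so it doesn't affect the outcome.)

(-3, 1)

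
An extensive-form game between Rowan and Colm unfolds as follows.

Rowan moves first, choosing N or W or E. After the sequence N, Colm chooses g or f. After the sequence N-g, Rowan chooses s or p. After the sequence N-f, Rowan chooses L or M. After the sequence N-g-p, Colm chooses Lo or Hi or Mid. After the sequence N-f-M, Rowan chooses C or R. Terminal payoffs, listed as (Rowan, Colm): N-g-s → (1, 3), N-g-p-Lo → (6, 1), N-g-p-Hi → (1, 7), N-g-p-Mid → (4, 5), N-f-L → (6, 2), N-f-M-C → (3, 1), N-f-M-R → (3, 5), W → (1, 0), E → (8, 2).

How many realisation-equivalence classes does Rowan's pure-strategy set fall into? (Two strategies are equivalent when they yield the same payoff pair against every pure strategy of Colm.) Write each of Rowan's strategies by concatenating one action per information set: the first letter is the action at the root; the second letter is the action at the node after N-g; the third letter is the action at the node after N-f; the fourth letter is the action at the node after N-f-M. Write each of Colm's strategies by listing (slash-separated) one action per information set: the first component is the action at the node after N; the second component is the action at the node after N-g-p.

8

Rowan has 24 pure strategies: NsLC, NsLR, NsMC, NsMR, NpLC, NpLR, NpMC, NpMR, WsLC, WsLR, WsMC, WsMR, WpLC, WpLR, WpMC, WpMR, EsLC, EsLR, EsMC, EsMR, EpLC, EpLR, EpMC, EpMR. Columns: g/Lo, g/Hi, g/Mid, f/Lo, f/Hi, f/Mid.
{NsLC, NsLR} → row (1,3) (1,3) (1,3) (6,2) (6,2) (6,2)
{NsMC} → row (1,3) (1,3) (1,3) (3,1) (3,1) (3,1)
{NsMR} → row (1,3) (1,3) (1,3) (3,5) (3,5) (3,5)
{NpLC, NpLR} → row (6,1) (1,7) (4,5) (6,2) (6,2) (6,2)
{NpMC} → row (6,1) (1,7) (4,5) (3,1) (3,1) (3,1)
{NpMR} → row (6,1) (1,7) (4,5) (3,5) (3,5) (3,5)
{WsLC, WsLR, WsMC, WsMR, WpLC, WpLR, WpMC, WpMR} → row (1,0) (1,0) (1,0) (1,0) (1,0) (1,0)
{EsLC, EsLR, EsMC, EsMR, EpLC, EpLR, EpMC, EpMR} → row (8,2) (8,2) (8,2) (8,2) (8,2) (8,2)
That's 8 distinct rows out of 24 strategies.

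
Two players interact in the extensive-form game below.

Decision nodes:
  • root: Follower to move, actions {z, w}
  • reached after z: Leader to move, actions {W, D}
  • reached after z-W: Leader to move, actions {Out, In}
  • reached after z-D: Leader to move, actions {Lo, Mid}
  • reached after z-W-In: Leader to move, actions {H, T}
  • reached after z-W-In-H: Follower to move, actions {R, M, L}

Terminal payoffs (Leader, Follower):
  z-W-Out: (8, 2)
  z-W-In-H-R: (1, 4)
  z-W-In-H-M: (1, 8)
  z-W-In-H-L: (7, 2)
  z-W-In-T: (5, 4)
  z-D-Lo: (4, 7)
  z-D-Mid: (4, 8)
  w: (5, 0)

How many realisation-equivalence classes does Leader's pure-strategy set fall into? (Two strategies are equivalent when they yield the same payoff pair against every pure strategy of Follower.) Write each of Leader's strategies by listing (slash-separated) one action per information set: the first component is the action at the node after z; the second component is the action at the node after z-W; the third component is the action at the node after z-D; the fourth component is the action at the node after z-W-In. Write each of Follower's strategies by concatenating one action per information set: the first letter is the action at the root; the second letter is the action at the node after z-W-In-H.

5

Leader has 16 pure strategies: W/Out/Lo/H, W/Out/Lo/T, W/Out/Mid/H, W/Out/Mid/T, W/In/Lo/H, W/In/Lo/T, W/In/Mid/H, W/In/Mid/T, D/Out/Lo/H, D/Out/Lo/T, D/Out/Mid/H, D/Out/Mid/T, D/In/Lo/H, D/In/Lo/T, D/In/Mid/H, D/In/Mid/T. Columns: zR, zM, zL, wR, wM, wL.
{W/Out/Lo/H, W/Out/Lo/T, W/Out/Mid/H, W/Out/Mid/T} → row (8,2) (8,2) (8,2) (5,0) (5,0) (5,0)
{W/In/Lo/H, W/In/Mid/H} → row (1,4) (1,8) (7,2) (5,0) (5,0) (5,0)
{W/In/Lo/T, W/In/Mid/T} → row (5,4) (5,4) (5,4) (5,0) (5,0) (5,0)
{D/Out/Lo/H, D/Out/Lo/T, D/In/Lo/H, D/In/Lo/T} → row (4,7) (4,7) (4,7) (5,0) (5,0) (5,0)
{D/Out/Mid/H, D/Out/Mid/T, D/In/Mid/H, D/In/Mid/T} → row (4,8) (4,8) (4,8) (5,0) (5,0) (5,0)
That's 5 distinct rows out of 16 strategies.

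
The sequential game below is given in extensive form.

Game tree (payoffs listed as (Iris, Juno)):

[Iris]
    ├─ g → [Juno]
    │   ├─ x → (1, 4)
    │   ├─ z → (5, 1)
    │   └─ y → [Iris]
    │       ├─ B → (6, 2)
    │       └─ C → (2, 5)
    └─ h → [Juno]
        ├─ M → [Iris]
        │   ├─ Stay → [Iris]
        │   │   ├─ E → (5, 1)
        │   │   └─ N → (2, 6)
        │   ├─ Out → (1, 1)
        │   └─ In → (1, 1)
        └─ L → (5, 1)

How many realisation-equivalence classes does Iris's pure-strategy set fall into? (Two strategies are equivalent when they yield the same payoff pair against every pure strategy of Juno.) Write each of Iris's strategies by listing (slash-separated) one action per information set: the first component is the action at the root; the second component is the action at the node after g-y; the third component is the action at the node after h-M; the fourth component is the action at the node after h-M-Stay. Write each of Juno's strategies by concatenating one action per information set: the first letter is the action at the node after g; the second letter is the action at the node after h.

Iris has 24 pure strategies: g/B/Stay/E, g/B/Stay/N, g/B/Out/E, g/B/Out/N, g/B/In/E, g/B/In/N, g/C/Stay/E, g/C/Stay/N, g/C/Out/E, g/C/Out/N, g/C/In/E, g/C/In/N, h/B/Stay/E, h/B/Stay/N, h/B/Out/E, h/B/Out/N, h/B/In/E, h/B/In/N, h/C/Stay/E, h/C/Stay/N, h/C/Out/E, h/C/Out/N, h/C/In/E, h/C/In/N. Columns: xM, xL, zM, zL, yM, yL.
{g/B/Stay/E, g/B/Stay/N, g/B/Out/E, g/B/Out/N, g/B/In/E, g/B/In/N} → row (1,4) (1,4) (5,1) (5,1) (6,2) (6,2)
{g/C/Stay/E, g/C/Stay/N, g/C/Out/E, g/C/Out/N, g/C/In/E, g/C/In/N} → row (1,4) (1,4) (5,1) (5,1) (2,5) (2,5)
{h/B/Stay/E, h/C/Stay/E} → row (5,1) (5,1) (5,1) (5,1) (5,1) (5,1)
{h/B/Stay/N, h/C/Stay/N} → row (2,6) (5,1) (2,6) (5,1) (2,6) (5,1)
{h/B/Out/E, h/B/Out/N, h/B/In/E, h/B/In/N, h/C/Out/E, h/C/Out/N, h/C/In/E, h/C/In/N} → row (1,1) (5,1) (1,1) (5,1) (1,1) (5,1)
That's 5 distinct rows out of 24 strategies.

5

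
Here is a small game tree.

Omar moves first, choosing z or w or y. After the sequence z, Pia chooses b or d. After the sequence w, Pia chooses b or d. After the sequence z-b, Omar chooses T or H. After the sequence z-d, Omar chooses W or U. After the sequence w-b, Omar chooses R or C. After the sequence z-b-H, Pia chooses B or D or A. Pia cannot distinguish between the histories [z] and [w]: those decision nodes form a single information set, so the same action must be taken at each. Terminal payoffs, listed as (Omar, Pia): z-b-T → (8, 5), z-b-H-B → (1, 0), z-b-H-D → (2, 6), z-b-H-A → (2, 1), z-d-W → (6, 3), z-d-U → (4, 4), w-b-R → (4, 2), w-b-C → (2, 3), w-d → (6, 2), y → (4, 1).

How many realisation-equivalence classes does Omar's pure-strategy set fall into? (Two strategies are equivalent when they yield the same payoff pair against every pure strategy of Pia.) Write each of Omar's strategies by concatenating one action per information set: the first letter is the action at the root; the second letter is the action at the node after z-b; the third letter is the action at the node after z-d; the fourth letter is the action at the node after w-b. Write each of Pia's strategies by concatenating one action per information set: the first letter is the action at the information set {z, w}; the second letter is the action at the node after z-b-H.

Omar has 24 pure strategies: zTWR, zTWC, zTUR, zTUC, zHWR, zHWC, zHUR, zHUC, wTWR, wTWC, wTUR, wTUC, wHWR, wHWC, wHUR, wHUC, yTWR, yTWC, yTUR, yTUC, yHWR, yHWC, yHUR, yHUC. Columns: bB, bD, bA, dB, dD, dA.
{zTWR, zTWC} → row (8,5) (8,5) (8,5) (6,3) (6,3) (6,3)
{zTUR, zTUC} → row (8,5) (8,5) (8,5) (4,4) (4,4) (4,4)
{zHWR, zHWC} → row (1,0) (2,6) (2,1) (6,3) (6,3) (6,3)
{zHUR, zHUC} → row (1,0) (2,6) (2,1) (4,4) (4,4) (4,4)
{wTWR, wTUR, wHWR, wHUR} → row (4,2) (4,2) (4,2) (6,2) (6,2) (6,2)
{wTWC, wTUC, wHWC, wHUC} → row (2,3) (2,3) (2,3) (6,2) (6,2) (6,2)
{yTWR, yTWC, yTUR, yTUC, yHWR, yHWC, yHUR, yHUC} → row (4,1) (4,1) (4,1) (4,1) (4,1) (4,1)
That's 7 distinct rows out of 24 strategies.

7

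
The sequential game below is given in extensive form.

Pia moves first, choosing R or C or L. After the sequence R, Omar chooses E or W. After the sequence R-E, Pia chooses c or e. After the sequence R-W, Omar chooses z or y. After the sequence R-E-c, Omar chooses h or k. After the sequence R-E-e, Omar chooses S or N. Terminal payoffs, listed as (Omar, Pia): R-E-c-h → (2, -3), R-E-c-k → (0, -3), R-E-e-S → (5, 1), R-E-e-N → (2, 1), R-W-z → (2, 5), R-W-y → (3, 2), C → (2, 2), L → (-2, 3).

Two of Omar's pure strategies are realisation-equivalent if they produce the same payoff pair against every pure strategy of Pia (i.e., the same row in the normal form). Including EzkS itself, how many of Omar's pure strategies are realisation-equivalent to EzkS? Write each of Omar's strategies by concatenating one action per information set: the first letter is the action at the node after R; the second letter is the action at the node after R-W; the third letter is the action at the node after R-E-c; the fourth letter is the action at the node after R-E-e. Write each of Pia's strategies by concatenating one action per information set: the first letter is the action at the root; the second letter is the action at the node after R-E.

2

Row for EzkS (columns Rc, Re, Cc, Ce, Lc, Le): (0,-3) (5,1) (2,2) (2,2) (-2,3) (-2,3).
Under EzkS, Omar's choice at the node after R-W can never be reached regardless of what Pia does, so varying those choices leaves every outcome unchanged.
Holding the reachable choices fixed and varying the unreachable one freely already gives 2 equivalent strategies.
No other strategy reproduces this row, so those 2 are the full class: EzkS, EykS.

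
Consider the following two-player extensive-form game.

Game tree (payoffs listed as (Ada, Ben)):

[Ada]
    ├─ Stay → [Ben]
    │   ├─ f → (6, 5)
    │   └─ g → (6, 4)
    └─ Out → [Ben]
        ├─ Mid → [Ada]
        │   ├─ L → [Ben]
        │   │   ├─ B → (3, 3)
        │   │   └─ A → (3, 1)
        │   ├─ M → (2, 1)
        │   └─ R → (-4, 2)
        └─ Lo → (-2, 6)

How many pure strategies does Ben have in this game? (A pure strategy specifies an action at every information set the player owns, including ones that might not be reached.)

Ben owns the node after Stay with actions {f, g} — two choices.
Ben owns the node after Out with actions {Mid, Lo} — two choices.
Ben owns the node after Out-Mid-L with actions {B, A} — two choices.
A pure strategy fixes one action at each information set independently, so the count is the product 2 × 2 × 2 = 8.
(For reference, Ada has 6 pure strategies, giving a 8×6 normal-form matrix.)

8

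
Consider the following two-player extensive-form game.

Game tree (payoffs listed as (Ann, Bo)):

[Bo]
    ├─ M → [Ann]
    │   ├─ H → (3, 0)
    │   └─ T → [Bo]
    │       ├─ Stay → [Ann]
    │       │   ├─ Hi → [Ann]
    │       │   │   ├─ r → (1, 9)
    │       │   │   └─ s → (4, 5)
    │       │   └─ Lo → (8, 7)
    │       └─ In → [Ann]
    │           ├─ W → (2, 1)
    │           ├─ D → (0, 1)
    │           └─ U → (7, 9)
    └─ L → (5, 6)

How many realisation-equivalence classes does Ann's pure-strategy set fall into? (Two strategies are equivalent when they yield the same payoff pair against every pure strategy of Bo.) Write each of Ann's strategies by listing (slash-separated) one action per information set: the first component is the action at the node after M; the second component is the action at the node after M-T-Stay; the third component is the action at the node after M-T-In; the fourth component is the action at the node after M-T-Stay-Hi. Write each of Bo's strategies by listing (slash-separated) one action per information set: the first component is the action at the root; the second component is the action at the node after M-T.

10

Ann has 24 pure strategies: H/Hi/W/r, H/Hi/W/s, H/Hi/D/r, H/Hi/D/s, H/Hi/U/r, H/Hi/U/s, H/Lo/W/r, H/Lo/W/s, H/Lo/D/r, H/Lo/D/s, H/Lo/U/r, H/Lo/U/s, T/Hi/W/r, T/Hi/W/s, T/Hi/D/r, T/Hi/D/s, T/Hi/U/r, T/Hi/U/s, T/Lo/W/r, T/Lo/W/s, T/Lo/D/r, T/Lo/D/s, T/Lo/U/r, T/Lo/U/s. Columns: M/Stay, M/In, L/Stay, L/In.
{H/Hi/W/r, H/Hi/W/s, H/Hi/D/r, H/Hi/D/s, H/Hi/U/r, H/Hi/U/s, H/Lo/W/r, H/Lo/W/s, H/Lo/D/r, H/Lo/D/s, H/Lo/U/r, H/Lo/U/s} → row (3,0) (3,0) (5,6) (5,6)
{T/Hi/W/r} → row (1,9) (2,1) (5,6) (5,6)
{T/Hi/W/s} → row (4,5) (2,1) (5,6) (5,6)
{T/Hi/D/r} → row (1,9) (0,1) (5,6) (5,6)
{T/Hi/D/s} → row (4,5) (0,1) (5,6) (5,6)
{T/Hi/U/r} → row (1,9) (7,9) (5,6) (5,6)
{T/Hi/U/s} → row (4,5) (7,9) (5,6) (5,6)
{T/Lo/W/r, T/Lo/W/s} → row (8,7) (2,1) (5,6) (5,6)
{T/Lo/D/r, T/Lo/D/s} → row (8,7) (0,1) (5,6) (5,6)
{T/Lo/U/r, T/Lo/U/s} → row (8,7) (7,9) (5,6) (5,6)
That's 10 distinct rows out of 24 strategies.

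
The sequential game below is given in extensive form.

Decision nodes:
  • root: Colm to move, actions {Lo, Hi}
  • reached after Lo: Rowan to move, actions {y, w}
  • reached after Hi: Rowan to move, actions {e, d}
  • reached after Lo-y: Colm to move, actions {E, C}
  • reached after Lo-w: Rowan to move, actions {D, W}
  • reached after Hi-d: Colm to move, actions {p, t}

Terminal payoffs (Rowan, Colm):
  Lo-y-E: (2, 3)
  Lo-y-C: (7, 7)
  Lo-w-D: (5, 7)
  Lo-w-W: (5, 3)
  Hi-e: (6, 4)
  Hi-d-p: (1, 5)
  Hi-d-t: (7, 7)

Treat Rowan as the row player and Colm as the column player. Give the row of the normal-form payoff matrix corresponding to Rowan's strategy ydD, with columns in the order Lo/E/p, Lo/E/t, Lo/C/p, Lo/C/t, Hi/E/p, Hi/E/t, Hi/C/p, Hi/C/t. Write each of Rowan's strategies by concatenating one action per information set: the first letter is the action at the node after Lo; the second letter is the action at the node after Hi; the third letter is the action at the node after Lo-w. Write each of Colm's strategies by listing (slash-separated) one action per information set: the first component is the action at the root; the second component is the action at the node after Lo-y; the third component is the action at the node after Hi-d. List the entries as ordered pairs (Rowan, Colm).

(2,3) (2,3) (7,7) (7,7) (1,5) (7,7) (1,5) (7,7)

vs Lo/E/p: Colm plays Lo → Rowan plays y at [Lo] → Colm plays E at [Lo-y] → (2, 3)
vs Lo/E/t: Colm plays Lo → Rowan plays y at [Lo] → Colm plays E at [Lo-y] → (2, 3)
vs Lo/C/p: Colm plays Lo → Rowan plays y at [Lo] → Colm plays C at [Lo-y] → (7, 7)
vs Lo/C/t: Colm plays Lo → Rowan plays y at [Lo] → Colm plays C at [Lo-y] → (7, 7)
vs Hi/E/p: Colm plays Hi → Rowan plays d at [Hi] → Colm plays p at [Hi-d] → (1, 5)
vs Hi/E/t: Colm plays Hi → Rowan plays d at [Hi] → Colm plays t at [Hi-d] → (7, 7)
vs Hi/C/p: Colm plays Hi → Rowan plays d at [Hi] → Colm plays p at [Hi-d] → (1, 5)
vs Hi/C/t: Colm plays Hi → Rowan plays d at [Hi] → Colm plays t at [Hi-d] → (7, 7)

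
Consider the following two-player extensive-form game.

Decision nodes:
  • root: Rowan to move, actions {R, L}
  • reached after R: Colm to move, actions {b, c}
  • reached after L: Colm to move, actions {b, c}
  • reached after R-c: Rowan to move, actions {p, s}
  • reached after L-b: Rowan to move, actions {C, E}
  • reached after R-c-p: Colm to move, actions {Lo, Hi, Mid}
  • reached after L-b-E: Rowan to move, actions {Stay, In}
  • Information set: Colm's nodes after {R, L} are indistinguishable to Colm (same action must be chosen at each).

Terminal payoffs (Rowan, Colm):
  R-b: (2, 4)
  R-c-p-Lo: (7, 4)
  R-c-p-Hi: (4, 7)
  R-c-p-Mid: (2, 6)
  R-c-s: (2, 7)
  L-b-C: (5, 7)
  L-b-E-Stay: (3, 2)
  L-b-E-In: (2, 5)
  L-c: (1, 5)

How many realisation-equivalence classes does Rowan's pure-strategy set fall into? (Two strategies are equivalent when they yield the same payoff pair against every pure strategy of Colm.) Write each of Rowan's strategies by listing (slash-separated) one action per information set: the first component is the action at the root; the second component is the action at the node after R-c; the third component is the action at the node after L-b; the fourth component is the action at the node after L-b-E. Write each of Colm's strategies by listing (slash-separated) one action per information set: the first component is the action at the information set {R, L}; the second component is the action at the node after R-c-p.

5

Rowan has 16 pure strategies: R/p/C/Stay, R/p/C/In, R/p/E/Stay, R/p/E/In, R/s/C/Stay, R/s/C/In, R/s/E/Stay, R/s/E/In, L/p/C/Stay, L/p/C/In, L/p/E/Stay, L/p/E/In, L/s/C/Stay, L/s/C/In, L/s/E/Stay, L/s/E/In. Columns: b/Lo, b/Hi, b/Mid, c/Lo, c/Hi, c/Mid.
{R/p/C/Stay, R/p/C/In, R/p/E/Stay, R/p/E/In} → row (2,4) (2,4) (2,4) (7,4) (4,7) (2,6)
{R/s/C/Stay, R/s/C/In, R/s/E/Stay, R/s/E/In} → row (2,4) (2,4) (2,4) (2,7) (2,7) (2,7)
{L/p/C/Stay, L/p/C/In, L/s/C/Stay, L/s/C/In} → row (5,7) (5,7) (5,7) (1,5) (1,5) (1,5)
{L/p/E/Stay, L/s/E/Stay} → row (3,2) (3,2) (3,2) (1,5) (1,5) (1,5)
{L/p/E/In, L/s/E/In} → row (2,5) (2,5) (2,5) (1,5) (1,5) (1,5)
That's 5 distinct rows out of 16 strategies.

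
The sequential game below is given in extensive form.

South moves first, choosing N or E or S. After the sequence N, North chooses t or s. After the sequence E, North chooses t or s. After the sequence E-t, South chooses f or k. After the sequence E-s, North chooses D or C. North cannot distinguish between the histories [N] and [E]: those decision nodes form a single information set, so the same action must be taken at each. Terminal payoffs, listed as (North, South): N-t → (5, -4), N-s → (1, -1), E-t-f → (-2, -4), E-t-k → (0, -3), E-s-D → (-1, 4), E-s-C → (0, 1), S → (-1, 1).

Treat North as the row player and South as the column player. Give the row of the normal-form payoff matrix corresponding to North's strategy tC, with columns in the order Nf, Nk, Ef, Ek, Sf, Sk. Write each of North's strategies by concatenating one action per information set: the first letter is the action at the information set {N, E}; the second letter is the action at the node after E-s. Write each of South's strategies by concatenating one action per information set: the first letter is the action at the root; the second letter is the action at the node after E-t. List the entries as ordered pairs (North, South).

(5,-4) (5,-4) (-2,-4) (0,-3) (-1,1) (-1,1)

vs Nf: South plays N → North plays t at [N] → (5, -4)
vs Nk: South plays N → North plays t at [N] → (5, -4)
vs Ef: South plays E → North plays t at [E] → South plays f at [E-t] → (-2, -4)
vs Ek: South plays E → North plays t at [E] → South plays k at [E-t] → (0, -3)
vs Sf: South plays S → (-1, 1)
vs Sk: South plays S → (-1, 1)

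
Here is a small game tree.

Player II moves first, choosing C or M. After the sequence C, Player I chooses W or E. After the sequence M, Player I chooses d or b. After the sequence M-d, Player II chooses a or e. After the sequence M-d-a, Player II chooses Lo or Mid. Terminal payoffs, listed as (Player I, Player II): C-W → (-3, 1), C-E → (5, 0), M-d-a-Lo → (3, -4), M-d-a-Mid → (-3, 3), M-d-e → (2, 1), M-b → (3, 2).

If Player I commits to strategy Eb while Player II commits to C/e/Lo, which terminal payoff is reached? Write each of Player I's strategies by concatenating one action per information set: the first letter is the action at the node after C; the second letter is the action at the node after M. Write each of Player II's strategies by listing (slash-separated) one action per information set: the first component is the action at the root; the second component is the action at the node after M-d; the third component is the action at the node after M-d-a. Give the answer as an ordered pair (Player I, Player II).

(5, 0)

Trace the play path from the root:
  Player II plays C
  Player I plays E at [C]
→ terminal payoff (5, 0).
(Player I's choice at the node after M is never reached on this path, so it doesn't affect the outcome.)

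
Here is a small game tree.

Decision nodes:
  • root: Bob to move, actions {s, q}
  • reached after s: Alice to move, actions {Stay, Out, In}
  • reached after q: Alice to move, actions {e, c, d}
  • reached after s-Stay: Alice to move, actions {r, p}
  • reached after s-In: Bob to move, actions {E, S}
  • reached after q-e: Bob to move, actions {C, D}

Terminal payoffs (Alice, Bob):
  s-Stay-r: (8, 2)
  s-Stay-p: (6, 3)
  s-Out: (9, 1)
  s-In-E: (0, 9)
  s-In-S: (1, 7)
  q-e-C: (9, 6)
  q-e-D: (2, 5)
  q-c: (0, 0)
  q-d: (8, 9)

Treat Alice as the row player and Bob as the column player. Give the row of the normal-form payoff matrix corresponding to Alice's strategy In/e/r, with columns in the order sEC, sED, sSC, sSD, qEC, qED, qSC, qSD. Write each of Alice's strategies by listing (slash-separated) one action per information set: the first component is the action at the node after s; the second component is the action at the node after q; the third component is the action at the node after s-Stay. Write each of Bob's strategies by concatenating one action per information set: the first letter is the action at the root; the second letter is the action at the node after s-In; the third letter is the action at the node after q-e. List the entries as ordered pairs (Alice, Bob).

vs sEC: Bob plays s → Alice plays In at [s] → Bob plays E at [s-In] → (0, 9)
vs sED: Bob plays s → Alice plays In at [s] → Bob plays E at [s-In] → (0, 9)
vs sSC: Bob plays s → Alice plays In at [s] → Bob plays S at [s-In] → (1, 7)
vs sSD: Bob plays s → Alice plays In at [s] → Bob plays S at [s-In] → (1, 7)
vs qEC: Bob plays q → Alice plays e at [q] → Bob plays C at [q-e] → (9, 6)
vs qED: Bob plays q → Alice plays e at [q] → Bob plays D at [q-e] → (2, 5)
vs qSC: Bob plays q → Alice plays e at [q] → Bob plays C at [q-e] → (9, 6)
vs qSD: Bob plays q → Alice plays e at [q] → Bob plays D at [q-e] → (2, 5)

(0,9) (0,9) (1,7) (1,7) (9,6) (2,5) (9,6) (2,5)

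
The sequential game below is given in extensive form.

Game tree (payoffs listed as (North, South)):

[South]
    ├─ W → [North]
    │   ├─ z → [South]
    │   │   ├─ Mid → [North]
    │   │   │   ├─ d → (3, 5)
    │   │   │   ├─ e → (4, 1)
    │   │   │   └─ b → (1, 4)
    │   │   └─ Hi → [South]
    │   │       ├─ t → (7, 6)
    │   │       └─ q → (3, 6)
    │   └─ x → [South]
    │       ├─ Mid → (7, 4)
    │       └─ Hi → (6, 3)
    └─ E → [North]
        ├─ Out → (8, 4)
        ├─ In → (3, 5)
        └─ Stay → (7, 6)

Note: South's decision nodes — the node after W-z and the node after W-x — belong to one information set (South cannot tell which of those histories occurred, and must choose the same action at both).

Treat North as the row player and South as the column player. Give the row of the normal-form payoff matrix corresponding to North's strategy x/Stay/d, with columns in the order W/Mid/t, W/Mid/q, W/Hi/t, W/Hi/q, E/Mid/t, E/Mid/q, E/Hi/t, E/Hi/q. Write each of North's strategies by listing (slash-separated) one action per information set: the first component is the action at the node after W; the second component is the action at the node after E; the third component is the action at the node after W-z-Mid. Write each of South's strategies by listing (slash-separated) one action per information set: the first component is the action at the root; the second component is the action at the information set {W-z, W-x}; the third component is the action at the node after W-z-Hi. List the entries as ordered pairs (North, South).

vs W/Mid/t: South plays W → North plays x at [W] → South plays Mid at [W-x] → (7, 4)
vs W/Mid/q: South plays W → North plays x at [W] → South plays Mid at [W-x] → (7, 4)
vs W/Hi/t: South plays W → North plays x at [W] → South plays Hi at [W-x] → (6, 3)
vs W/Hi/q: South plays W → North plays x at [W] → South plays Hi at [W-x] → (6, 3)
vs E/Mid/t: South plays E → North plays Stay at [E] → (7, 6)
vs E/Mid/q: South plays E → North plays Stay at [E] → (7, 6)
vs E/Hi/t: South plays E → North plays Stay at [E] → (7, 6)
vs E/Hi/q: South plays E → North plays Stay at [E] → (7, 6)

(7,4) (7,4) (6,3) (6,3) (7,6) (7,6) (7,6) (7,6)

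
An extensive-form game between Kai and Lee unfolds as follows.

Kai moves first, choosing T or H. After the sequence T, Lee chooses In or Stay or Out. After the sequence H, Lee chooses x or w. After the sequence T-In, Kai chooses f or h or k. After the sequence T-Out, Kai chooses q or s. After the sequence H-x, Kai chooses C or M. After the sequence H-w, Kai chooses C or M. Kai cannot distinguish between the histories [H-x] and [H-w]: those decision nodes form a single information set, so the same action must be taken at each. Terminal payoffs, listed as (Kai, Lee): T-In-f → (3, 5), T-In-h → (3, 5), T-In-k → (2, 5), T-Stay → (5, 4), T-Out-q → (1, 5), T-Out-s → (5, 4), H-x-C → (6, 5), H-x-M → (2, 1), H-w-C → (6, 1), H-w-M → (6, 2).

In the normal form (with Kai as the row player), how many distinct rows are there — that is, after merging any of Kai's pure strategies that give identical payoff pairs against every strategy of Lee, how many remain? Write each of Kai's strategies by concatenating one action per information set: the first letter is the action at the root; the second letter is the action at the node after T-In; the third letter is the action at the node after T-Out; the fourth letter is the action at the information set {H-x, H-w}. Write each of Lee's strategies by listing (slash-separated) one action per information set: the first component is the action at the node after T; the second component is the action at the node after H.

6

Kai has 24 pure strategies: TfqC, TfqM, TfsC, TfsM, ThqC, ThqM, ThsC, ThsM, TkqC, TkqM, TksC, TksM, HfqC, HfqM, HfsC, HfsM, HhqC, HhqM, HhsC, HhsM, HkqC, HkqM, HksC, HksM. Columns: In/x, In/w, Stay/x, Stay/w, Out/x, Out/w.
{TfqC, TfqM, ThqC, ThqM} → row (3,5) (3,5) (5,4) (5,4) (1,5) (1,5)
{TfsC, TfsM, ThsC, ThsM} → row (3,5) (3,5) (5,4) (5,4) (5,4) (5,4)
{TkqC, TkqM} → row (2,5) (2,5) (5,4) (5,4) (1,5) (1,5)
{TksC, TksM} → row (2,5) (2,5) (5,4) (5,4) (5,4) (5,4)
{HfqC, HfsC, HhqC, HhsC, HkqC, HksC} → row (6,5) (6,1) (6,5) (6,1) (6,5) (6,1)
{HfqM, HfsM, HhqM, HhsM, HkqM, HksM} → row (2,1) (6,2) (2,1) (6,2) (2,1) (6,2)
That's 6 distinct rows out of 24 strategies.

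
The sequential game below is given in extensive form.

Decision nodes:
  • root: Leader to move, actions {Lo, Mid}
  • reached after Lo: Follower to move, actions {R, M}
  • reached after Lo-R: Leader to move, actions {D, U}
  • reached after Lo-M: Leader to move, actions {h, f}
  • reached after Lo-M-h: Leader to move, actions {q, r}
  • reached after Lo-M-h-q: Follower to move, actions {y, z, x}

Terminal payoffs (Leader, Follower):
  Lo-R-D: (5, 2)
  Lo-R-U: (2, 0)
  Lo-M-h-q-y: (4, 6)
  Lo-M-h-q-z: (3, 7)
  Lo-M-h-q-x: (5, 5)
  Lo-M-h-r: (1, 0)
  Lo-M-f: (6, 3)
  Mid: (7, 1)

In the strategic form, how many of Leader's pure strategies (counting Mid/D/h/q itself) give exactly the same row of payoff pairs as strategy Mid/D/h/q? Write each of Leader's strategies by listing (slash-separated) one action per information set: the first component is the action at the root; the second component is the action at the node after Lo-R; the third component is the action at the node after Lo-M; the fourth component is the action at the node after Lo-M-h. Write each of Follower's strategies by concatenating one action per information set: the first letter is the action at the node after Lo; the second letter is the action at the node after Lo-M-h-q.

Row for Mid/D/h/q (columns Ry, Rz, Rx, My, Mz, Mx): (7,1) (7,1) (7,1) (7,1) (7,1) (7,1).
Under Mid/D/h/q, Leader's choice at the node after Lo-R and at the node after Lo-M and at the node after Lo-M-h can never be reached regardless of what Follower does, so varying those choices leaves every outcome unchanged.
Holding the reachable choices fixed and varying the unreachable ones freely already gives 2 × 2 × 2 = 8 equivalent strategies.
No other strategy reproduces this row, so those 8 are the full class: Mid/D/h/q, Mid/D/h/r, Mid/D/f/q, Mid/D/f/r, Mid/U/h/q, Mid/U/h/r, Mid/U/f/q, Mid/U/f/r.

8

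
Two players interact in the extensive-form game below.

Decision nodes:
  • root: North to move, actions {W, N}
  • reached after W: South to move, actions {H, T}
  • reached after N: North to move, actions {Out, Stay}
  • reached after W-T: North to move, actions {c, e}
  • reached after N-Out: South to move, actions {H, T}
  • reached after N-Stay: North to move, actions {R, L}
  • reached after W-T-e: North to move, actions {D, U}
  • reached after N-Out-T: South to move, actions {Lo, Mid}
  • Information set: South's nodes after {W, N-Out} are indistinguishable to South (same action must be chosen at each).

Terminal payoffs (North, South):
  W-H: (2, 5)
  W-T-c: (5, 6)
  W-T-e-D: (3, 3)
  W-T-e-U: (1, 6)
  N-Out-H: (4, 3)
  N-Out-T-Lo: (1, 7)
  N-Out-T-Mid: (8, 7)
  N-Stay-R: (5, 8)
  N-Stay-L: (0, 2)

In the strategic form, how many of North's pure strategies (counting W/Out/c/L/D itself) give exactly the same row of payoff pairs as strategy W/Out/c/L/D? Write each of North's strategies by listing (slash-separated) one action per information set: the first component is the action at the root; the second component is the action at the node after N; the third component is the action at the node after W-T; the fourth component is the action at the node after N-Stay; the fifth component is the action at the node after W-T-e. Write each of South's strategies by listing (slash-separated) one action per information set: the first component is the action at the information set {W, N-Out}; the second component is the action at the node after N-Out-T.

Row for W/Out/c/L/D (columns H/Lo, H/Mid, T/Lo, T/Mid): (2,5) (2,5) (5,6) (5,6).
Under W/Out/c/L/D, North's choice at the node after N and at the node after N-Stay and at the node after W-T-e can never be reached regardless of what South does, so varying those choices leaves every outcome unchanged.
Holding the reachable choices fixed and varying the unreachable ones freely already gives 2 × 2 × 2 = 8 equivalent strategies.
No other strategy reproduces this row, so those 8 are the full class: W/Out/c/R/D, W/Out/c/R/U, W/Out/c/L/D, W/Out/c/L/U, W/Stay/c/R/D, W/Stay/c/R/U, W/Stay/c/L/D, W/Stay/c/L/U.

8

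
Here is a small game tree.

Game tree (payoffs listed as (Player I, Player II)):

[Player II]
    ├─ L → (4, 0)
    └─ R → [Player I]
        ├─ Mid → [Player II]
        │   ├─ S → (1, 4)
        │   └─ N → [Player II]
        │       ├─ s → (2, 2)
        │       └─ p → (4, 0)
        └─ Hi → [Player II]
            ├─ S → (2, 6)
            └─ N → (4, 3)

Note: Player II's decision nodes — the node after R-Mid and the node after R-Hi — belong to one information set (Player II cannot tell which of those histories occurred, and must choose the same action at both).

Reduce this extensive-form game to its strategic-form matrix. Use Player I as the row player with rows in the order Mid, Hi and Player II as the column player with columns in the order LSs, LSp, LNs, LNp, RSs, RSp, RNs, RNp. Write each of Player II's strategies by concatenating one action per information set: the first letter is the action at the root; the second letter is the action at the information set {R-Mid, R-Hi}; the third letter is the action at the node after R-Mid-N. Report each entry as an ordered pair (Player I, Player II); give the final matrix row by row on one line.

Mid: (4,0) (4,0) (4,0) (4,0) (1,4) (1,4) (2,2) (4,0) | Hi: (4,0) (4,0) (4,0) (4,0) (2,6) (2,6) (4,3) (4,3)

Row Mid: LSs→(4,0), LSp→(4,0), LNs→(4,0), LNp→(4,0), RSs→(1,4), RSp→(1,4), RNs→(2,2), RNp→(4,0)
Row Hi: LSs→(4,0), LSp→(4,0), LNs→(4,0), LNp→(4,0), RSs→(2,6), RSp→(2,6), RNs→(4,3), RNp→(4,3)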